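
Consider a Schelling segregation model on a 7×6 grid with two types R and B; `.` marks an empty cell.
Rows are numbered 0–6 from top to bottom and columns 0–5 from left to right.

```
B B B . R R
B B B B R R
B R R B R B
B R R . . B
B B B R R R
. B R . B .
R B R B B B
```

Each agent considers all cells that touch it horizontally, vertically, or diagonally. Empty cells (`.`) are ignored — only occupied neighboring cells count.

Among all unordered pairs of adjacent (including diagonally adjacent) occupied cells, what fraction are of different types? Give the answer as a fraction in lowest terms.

14/31

Scan each occupied cell's neighbors to the right and below (and the two forward diagonals) so each pair is counted once.
From row 0: 1 unlike of 16 pairs (running 1/16).
From row 1: 11 unlike of 21 pairs (running 12/37).
From row 2: 8 unlike of 15 pairs (running 20/52).
From row 3: 8 unlike of 12 pairs (running 28/64).
From row 4: 6 unlike of 14 pairs (running 34/78).
From row 5: 5 unlike of 10 pairs (running 39/88).
From row 6: 3 unlike of 5 pairs (running 42/93).
Total adjacent occupied pairs: 93; unlike-type pairs: 42.
42/93 reduces to 14/31.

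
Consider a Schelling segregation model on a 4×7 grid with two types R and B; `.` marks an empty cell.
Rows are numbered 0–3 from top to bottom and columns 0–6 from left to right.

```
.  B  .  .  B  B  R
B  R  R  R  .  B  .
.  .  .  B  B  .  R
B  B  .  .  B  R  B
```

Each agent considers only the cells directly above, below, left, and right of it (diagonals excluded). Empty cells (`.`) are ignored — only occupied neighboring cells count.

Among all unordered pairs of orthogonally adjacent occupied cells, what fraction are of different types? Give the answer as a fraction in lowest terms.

Scan each occupied cell's neighbors to the right and below so each pair is counted once.
From row 0: 2 unlike of 4 pairs (running 2/4).
From row 1: 2 unlike of 4 pairs (running 4/8).
From row 2: 1 unlike of 3 pairs (running 5/11).
From row 3: 2 unlike of 3 pairs (running 7/14).
Total adjacent occupied pairs: 14; unlike-type pairs: 7.
7/14 reduces to 1/2.

1/2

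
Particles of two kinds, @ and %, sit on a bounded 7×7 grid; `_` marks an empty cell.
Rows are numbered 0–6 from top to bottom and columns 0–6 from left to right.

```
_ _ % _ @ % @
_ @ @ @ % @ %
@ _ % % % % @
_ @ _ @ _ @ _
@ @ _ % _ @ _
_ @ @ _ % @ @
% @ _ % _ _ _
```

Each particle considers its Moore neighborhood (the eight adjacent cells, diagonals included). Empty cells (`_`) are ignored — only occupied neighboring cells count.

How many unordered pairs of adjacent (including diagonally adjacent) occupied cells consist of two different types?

34

Scan each occupied cell's neighbors to the right and below (and the two forward diagonals) so each pair is counted once.
From row 0: 8 unlike of 13 pairs (running 8/13).
From row 1: 12 unlike of 20 pairs (running 20/33).
From row 2: 7 unlike of 12 pairs (running 27/45).
From row 3: 1 unlike of 4 pairs (running 28/49).
From row 4: 2 unlike of 9 pairs (running 30/58).
From row 5: 3 unlike of 8 pairs (running 33/66).
From row 6: 1 unlike of 1 pairs (running 34/67).
Total adjacent occupied pairs: 67; unlike-type pairs: 34.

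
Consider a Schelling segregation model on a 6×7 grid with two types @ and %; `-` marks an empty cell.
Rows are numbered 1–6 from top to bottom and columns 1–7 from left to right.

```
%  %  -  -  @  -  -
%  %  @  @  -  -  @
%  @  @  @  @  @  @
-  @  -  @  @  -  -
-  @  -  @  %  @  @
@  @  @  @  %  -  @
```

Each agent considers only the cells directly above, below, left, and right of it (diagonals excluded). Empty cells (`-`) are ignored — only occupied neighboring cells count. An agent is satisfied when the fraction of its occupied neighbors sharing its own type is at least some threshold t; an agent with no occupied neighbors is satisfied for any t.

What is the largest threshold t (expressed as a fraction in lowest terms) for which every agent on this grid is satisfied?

Row 1: (1,1)% 2/2 · (1,2)% 2/2 · (1,5)@ — no occupied neighbors
Row 2: (2,1)% 3/3 · (2,2)% 2/4 · (2,3)@ 2/3 · (2,4)@ 2/2 · (2,7)@ 1/1
Row 3: (3,1)% 1/2 · (3,2)@ 2/4 · (3,3)@ 3/3 · (3,4)@ 4/4 · (3,5)@ 3/3 · (3,6)@ 2/2 · (3,7)@ 2/2
Row 4: (4,2)@ 2/2 · (4,4)@ 3/3 · (4,5)@ 2/3
Row 5: (5,2)@ 2/2 · (5,4)@ 2/3 · (5,5)% 1/4 · (5,6)@ 1/2 · (5,7)@ 2/2
Row 6: (6,1)@ 1/1 · (6,2)@ 3/3 · (6,3)@ 2/2 · (6,4)@ 2/3 · (6,5)% 1/2 · (6,7)@ 1/1
The smallest same-type fraction is 1/4 at (5,5), which reduces to 1/4. Any threshold above that leaves this agent unsatisfied.

1/4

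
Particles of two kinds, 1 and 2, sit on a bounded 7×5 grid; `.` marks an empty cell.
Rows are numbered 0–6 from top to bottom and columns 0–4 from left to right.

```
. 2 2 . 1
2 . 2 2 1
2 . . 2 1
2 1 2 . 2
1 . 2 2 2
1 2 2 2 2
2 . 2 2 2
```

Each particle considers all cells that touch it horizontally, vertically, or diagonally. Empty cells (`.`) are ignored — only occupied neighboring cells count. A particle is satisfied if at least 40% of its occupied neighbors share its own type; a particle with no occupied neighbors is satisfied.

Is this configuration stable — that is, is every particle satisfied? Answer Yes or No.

No

(0,1)2 3/3 satisfied
(0,2)2 3/3 satisfied
(0,4)1 1/2 satisfied
(1,0)2 2/2 satisfied
(1,2)2 4/4 satisfied
(1,3)2 3/6 satisfied
(1,4)1 2/4 satisfied
(2,0)2 2/3 satisfied
(2,3)2 4/6 satisfied
(2,4)1 1/4 not
(3,0)2 1/3 not
(3,1)1 1/5 not
(3,2)2 3/4 satisfied
(3,4)2 3/4 satisfied
(4,0)1 2/4 satisfied
(4,2)2 5/6 satisfied
(4,3)2 7/7 satisfied
(4,4)2 4/4 satisfied
(5,0)1 1/3 not
(5,1)2 4/6 satisfied
(5,2)2 6/6 satisfied
(5,3)2 8/8 satisfied
(5,4)2 5/5 satisfied
(6,0)2 1/2 satisfied
(6,2)2 4/4 satisfied
(6,3)2 5/5 satisfied
(6,4)2 3/3 satisfied
For instance (2,4) has only 1/4 same-type neighbors, below 2/5.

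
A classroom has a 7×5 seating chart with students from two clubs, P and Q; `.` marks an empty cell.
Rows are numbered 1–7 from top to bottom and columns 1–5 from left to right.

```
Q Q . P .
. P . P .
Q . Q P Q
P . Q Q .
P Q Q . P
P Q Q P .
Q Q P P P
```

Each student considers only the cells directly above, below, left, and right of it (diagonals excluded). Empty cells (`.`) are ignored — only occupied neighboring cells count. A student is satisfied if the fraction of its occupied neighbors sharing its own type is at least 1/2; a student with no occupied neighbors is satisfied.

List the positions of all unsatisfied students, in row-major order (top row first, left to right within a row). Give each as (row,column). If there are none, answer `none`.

(2,2), (3,1), (3,4), (3,5), (6,1), (7,3)

(1,1)Q 1/1 ok
(1,2)Q 1/2 ok
(1,4)P 1/1 ok
(2,2)P 0/1 unhappy
(2,4)P 2/2 ok
(3,1)Q 0/1 unhappy
(3,3)Q 1/2 ok
(3,4)P 1/4 unhappy
(3,5)Q 0/1 unhappy
(4,1)P 1/2 ok
(4,3)Q 3/3 ok
(4,4)Q 1/2 ok
(5,1)P 2/3 ok
(5,2)Q 2/3 ok
(5,3)Q 3/3 ok
(5,5)P 0/0 ok
(6,1)P 1/3 unhappy
(6,2)Q 3/4 ok
(6,3)Q 2/4 ok
(6,4)P 1/2 ok
(7,1)Q 1/2 ok
(7,2)Q 2/3 ok
(7,3)P 1/3 unhappy
(7,4)P 3/3 ok
(7,5)P 1/1 ok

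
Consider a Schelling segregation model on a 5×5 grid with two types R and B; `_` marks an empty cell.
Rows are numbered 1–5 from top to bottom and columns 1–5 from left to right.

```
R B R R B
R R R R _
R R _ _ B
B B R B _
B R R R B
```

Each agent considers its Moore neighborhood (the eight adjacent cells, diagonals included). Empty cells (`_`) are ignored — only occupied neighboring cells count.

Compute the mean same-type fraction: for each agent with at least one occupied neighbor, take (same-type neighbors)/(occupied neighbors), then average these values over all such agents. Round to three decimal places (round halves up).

Row 1: (1,1)R 2/3 · (1,2)B 0/5 · (1,3)R 4/5 · (1,4)R 3/4 · (1,5)B 0/2
Row 2: (2,1)R 4/5 · (2,2)R 6/7 · (2,3)R 5/6 · (2,4)R 3/5
Row 3: (3,1)R 3/5 · (3,2)R 5/7 · (3,5)B 1/2
Row 4: (4,1)B 2/5 · (4,2)B 2/7 · (4,3)R 4/6 · (4,4)B 2/5
Row 5: (5,1)B 2/3 · (5,2)R 2/5 · (5,3)R 3/5 · (5,4)R 2/4 · (5,5)B 1/2
Sum over 21 agents: 2/3 + 0/5 + 4/5 + 3/4 + 0/2 + 4/5 + 6/7 + 5/6 + 3/5 + 3/5 + 5/7 + 1/2 + 2/5 + 2/7 + 4/6 + 2/5 + 2/3 + 2/5 + 3/5 + 2/4 + 1/2 = 4847/420; mean = 4847/420 ÷ 21 = 4847/8820 = 0.549546… → 0.550.

0.550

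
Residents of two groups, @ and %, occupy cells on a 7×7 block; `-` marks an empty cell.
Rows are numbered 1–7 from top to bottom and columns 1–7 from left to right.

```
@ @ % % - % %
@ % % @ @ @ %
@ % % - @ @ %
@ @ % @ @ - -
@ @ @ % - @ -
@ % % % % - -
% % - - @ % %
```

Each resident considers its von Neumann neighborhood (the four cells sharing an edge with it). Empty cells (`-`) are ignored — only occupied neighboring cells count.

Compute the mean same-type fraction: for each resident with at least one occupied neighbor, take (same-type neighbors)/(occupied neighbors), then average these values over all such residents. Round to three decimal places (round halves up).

(1,1)@ 2/2
(1,2)@ 1/3
(1,3)% 2/3
(1,4)% 1/2
(1,6)% 1/2
(1,7)% 2/2
(2,1)@ 2/3
(2,2)% 2/4
(2,3)% 3/4
(2,4)@ 1/3
(2,5)@ 3/3
(2,6)@ 2/4
(2,7)% 2/3
(3,1)@ 2/3
(3,2)% 2/4
(3,3)% 3/3
(3,5)@ 3/3
(3,6)@ 2/3
(3,7)% 1/2
(4,1)@ 3/3
(4,2)@ 2/4
(4,3)% 1/4
(4,4)@ 1/3
(4,5)@ 2/2
(5,1)@ 3/3
(5,2)@ 3/4
(5,3)@ 1/4
(5,4)% 1/3
(5,6)@ — no occupied neighbors
(6,1)@ 1/3
(6,2)% 2/4
(6,3)% 2/3
(6,4)% 3/3
(6,5)% 1/2
(7,1)% 1/2
(7,2)% 2/2
(7,5)@ 0/2
(7,6)% 1/2
(7,7)% 1/1
Sum over 38 residents: 2/2 + 1/3 + 2/3 + 1/2 + 1/2 + 2/2 + 2/3 + 2/4 + 3/4 + 1/3 + 3/3 + 2/4 + 2/3 + 2/3 + 2/4 + 3/3 + 3/3 + 2/3 + 1/2 + 3/3 + 2/4 + 1/4 + 1/3 + 2/2 + 3/3 + 3/4 + 1/4 + 1/3 + 1/3 + 2/4 + 2/3 + 3/3 + 1/2 + 1/2 + 2/2 + 0/2 + 1/2 + 1/1 = 145/6; mean = 145/6 ÷ 38 = 145/228 = 0.635964… → 0.636.

0.636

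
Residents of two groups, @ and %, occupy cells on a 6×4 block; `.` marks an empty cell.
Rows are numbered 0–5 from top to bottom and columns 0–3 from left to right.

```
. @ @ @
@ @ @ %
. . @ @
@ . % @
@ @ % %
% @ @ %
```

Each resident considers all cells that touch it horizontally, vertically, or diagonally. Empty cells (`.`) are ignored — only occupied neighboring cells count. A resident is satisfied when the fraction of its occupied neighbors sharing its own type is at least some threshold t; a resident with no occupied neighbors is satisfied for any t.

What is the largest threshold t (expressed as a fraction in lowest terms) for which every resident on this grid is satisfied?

(0,1)@ 4/4
(0,2)@ 4/5
(0,3)@ 2/3
(1,0)@ 2/2
(1,1)@ 5/5
(1,2)@ 6/7
(1,3)% 0/5
(2,2)@ 4/6
(2,3)@ 3/5
(3,0)@ 2/2
(3,2)% 2/6
(3,3)@ 2/5
(4,0)@ 3/4
(4,1)@ 4/7
(4,2)% 3/7
(4,3)% 3/5
(5,0)% 0/3
(5,1)@ 3/5
(5,2)@ 2/5
(5,3)% 2/3
The smallest same-type fraction is 0/5 at (1,3), which reduces to 0/1. Any threshold above that leaves this resident unsatisfied.

0/1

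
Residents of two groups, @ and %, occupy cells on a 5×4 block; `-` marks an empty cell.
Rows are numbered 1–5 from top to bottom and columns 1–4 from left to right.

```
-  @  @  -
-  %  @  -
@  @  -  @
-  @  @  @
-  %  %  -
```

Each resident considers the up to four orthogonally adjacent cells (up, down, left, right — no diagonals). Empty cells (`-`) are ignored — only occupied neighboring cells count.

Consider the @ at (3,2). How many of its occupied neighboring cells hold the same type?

2

Occupied neighbors of (3,2): (2,2)=%, (4,2)=@, (3,1)=@.
Same type (@): 2 of 3.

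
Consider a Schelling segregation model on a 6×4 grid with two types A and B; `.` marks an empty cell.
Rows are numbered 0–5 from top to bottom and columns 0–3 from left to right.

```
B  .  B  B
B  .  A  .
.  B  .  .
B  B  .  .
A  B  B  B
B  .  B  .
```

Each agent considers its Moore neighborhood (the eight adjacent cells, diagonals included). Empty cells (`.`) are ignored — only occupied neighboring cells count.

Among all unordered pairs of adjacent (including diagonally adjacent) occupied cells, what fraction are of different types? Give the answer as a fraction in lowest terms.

Scan each occupied cell's neighbors to the right and below (and the two forward diagonals) so each pair is counted once.
Row 0: B(0,0)–B(1,0)= B(0,2)–B(0,3)= B(0,2)–A(1,2)≠ B(0,3)–A(1,2)≠  → 2/4 unlike.
Row 1: B(1,0)–B(2,1)= A(1,2)–B(2,1)≠  → 1/2 unlike.
Row 2: B(2,1)–B(3,1)= B(2,1)–B(3,0)=  → 0/2 unlike.
Row 3: B(3,0)–B(3,1)= B(3,0)–A(4,0)≠ B(3,0)–B(4,1)= B(3,1)–B(4,1)= B(3,1)–B(4,2)= B(3,1)–A(4,0)≠  → 2/6 unlike.
Row 4: A(4,0)–B(4,1)≠ A(4,0)–B(5,0)≠ B(4,1)–B(4,2)= B(4,1)–B(5,2)= B(4,1)–B(5,0)= B(4,2)–B(4,3)= B(4,2)–B(5,2)= B(4,3)–B(5,2)=  → 2/8 unlike.
Total adjacent occupied pairs: 22; unlike-type pairs: 7.
7/22 is already in lowest terms.

7/22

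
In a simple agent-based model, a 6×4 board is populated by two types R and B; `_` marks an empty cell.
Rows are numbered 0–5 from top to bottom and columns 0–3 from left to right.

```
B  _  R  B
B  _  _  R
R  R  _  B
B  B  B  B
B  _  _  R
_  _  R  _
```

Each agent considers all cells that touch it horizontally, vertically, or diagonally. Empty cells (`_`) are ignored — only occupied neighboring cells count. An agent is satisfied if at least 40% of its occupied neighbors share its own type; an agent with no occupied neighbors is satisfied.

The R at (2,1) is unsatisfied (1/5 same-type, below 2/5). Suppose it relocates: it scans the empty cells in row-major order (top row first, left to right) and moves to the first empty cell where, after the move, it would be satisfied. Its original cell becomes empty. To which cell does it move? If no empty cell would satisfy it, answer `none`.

(1,1)

Vacating (2,1). Empty cells in order:
  (0,1): 1/3 same-type → still unsatisfied.
  (1,1): 2/4 same-type → satisfied — stop here.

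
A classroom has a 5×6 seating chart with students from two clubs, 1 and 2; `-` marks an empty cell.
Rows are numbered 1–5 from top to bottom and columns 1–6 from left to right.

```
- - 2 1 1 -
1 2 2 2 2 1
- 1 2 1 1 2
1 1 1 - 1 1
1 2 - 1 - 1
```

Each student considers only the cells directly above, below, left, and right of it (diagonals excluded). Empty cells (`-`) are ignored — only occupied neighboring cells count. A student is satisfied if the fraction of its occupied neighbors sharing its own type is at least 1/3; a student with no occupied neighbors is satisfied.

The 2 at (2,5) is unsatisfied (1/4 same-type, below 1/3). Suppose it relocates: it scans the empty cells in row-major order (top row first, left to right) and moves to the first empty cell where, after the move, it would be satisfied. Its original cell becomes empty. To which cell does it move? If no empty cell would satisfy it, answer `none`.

Vacating (2,5). Empty cells in order:
  (1,1): 0/1 same-type → still unsatisfied.
  (1,2): 2/2 same-type → satisfied — stop here.

(1,2)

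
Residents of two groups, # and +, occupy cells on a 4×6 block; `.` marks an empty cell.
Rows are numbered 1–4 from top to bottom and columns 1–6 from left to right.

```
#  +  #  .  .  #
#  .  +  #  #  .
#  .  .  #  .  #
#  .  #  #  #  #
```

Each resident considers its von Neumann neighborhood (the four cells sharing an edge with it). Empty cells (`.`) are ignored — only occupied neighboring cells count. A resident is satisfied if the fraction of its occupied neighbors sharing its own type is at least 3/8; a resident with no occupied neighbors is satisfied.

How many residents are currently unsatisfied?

Row 1: (1,1)# 1/2 satisfied · (1,2)+ 0/2 not · (1,3)# 0/2 not · (1,6)# 0/0 satisfied
Row 2: (2,1)# 2/2 satisfied · (2,3)+ 0/2 not · (2,4)# 2/3 satisfied · (2,5)# 1/1 satisfied
Row 3: (3,1)# 2/2 satisfied · (3,4)# 2/2 satisfied · (3,6)# 1/1 satisfied
Row 4: (4,1)# 1/1 satisfied · (4,3)# 1/1 satisfied · (4,4)# 3/3 satisfied · (4,5)# 2/2 satisfied · (4,6)# 2/2 satisfied
Unsatisfied: (1,2), (1,3), (2,3) — 3 in total.

3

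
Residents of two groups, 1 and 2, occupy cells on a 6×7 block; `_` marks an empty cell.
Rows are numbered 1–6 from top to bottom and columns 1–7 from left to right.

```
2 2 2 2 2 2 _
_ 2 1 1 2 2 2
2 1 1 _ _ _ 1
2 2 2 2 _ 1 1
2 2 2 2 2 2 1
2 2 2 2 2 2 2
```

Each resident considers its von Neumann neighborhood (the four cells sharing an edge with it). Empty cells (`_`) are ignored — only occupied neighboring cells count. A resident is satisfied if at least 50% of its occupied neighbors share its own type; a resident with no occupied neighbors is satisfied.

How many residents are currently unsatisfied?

(1,1)2 1/1 satisfied
(1,2)2 3/3 satisfied
(1,3)2 2/3 satisfied
(1,4)2 2/3 satisfied
(1,5)2 3/3 satisfied
(1,6)2 2/2 satisfied
(2,2)2 1/3 not
(2,3)1 2/4 satisfied
(2,4)1 1/3 not
(2,5)2 2/3 satisfied
(2,6)2 3/3 satisfied
(2,7)2 1/2 satisfied
(3,1)2 1/2 satisfied
(3,2)1 1/4 not
(3,3)1 2/3 satisfied
(3,7)1 1/2 satisfied
(4,1)2 3/3 satisfied
(4,2)2 3/4 satisfied
(4,3)2 3/4 satisfied
(4,4)2 2/2 satisfied
(4,6)1 1/2 satisfied
(4,7)1 3/3 satisfied
(5,1)2 3/3 satisfied
(5,2)2 4/4 satisfied
(5,3)2 4/4 satisfied
(5,4)2 4/4 satisfied
(5,5)2 3/3 satisfied
(5,6)2 2/4 satisfied
(5,7)1 1/3 not
(6,1)2 2/2 satisfied
(6,2)2 3/3 satisfied
(6,3)2 3/3 satisfied
(6,4)2 3/3 satisfied
(6,5)2 3/3 satisfied
(6,6)2 3/3 satisfied
(6,7)2 1/2 satisfied
Unsatisfied: (2,2), (2,4), (3,2), (5,7) — 4 in total.

4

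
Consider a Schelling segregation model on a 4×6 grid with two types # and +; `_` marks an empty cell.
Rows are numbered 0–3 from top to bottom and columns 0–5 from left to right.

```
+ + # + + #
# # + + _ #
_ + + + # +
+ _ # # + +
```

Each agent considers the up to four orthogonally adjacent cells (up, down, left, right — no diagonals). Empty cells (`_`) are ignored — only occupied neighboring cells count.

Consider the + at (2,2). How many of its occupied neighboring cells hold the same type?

3

Occupied neighbors of (2,2): (1,2)=+, (3,2)=#, (2,1)=+, (2,3)=+.
Same type (+): 3 of 4.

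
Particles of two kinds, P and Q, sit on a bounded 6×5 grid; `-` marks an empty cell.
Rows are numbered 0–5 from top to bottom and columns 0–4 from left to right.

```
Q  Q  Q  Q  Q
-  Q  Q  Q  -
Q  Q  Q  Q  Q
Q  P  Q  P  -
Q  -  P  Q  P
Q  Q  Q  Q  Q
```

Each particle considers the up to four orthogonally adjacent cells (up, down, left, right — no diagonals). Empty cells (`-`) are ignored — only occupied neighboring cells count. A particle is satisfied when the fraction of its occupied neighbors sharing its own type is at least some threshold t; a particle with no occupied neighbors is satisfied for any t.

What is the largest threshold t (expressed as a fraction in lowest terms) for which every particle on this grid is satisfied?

(0,0)Q 1/1
(0,1)Q 3/3
(0,2)Q 3/3
(0,3)Q 3/3
(0,4)Q 1/1
(1,1)Q 3/3
(1,2)Q 4/4
(1,3)Q 3/3
(2,0)Q 2/2
(2,1)Q 3/4
(2,2)Q 4/4
(2,3)Q 3/4
(2,4)Q 1/1
(3,0)Q 2/3
(3,1)P 0/3
(3,2)Q 1/4
(3,3)P 0/3
(4,0)Q 2/2
(4,2)P 0/3
(4,3)Q 1/4
(4,4)P 0/2
(5,0)Q 2/2
(5,1)Q 2/2
(5,2)Q 2/3
(5,3)Q 3/3
(5,4)Q 1/2
The smallest same-type fraction is 0/3 at (3,1), which reduces to 0/1. Any threshold above that leaves this particle unsatisfied.

0/1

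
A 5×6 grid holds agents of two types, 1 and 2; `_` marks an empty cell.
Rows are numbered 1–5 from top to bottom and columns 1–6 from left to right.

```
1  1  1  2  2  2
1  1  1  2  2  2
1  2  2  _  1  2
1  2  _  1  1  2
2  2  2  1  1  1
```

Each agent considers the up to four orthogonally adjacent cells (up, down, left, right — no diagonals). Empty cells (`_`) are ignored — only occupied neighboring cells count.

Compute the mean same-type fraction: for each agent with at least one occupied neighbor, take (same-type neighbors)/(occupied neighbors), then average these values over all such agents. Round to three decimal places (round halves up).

(1,1)1 2/2
(1,2)1 3/3
(1,3)1 2/3
(1,4)2 2/3
(1,5)2 3/3
(1,6)2 2/2
(2,1)1 3/3
(2,2)1 3/4
(2,3)1 2/4
(2,4)2 2/3
(2,5)2 3/4
(2,6)2 3/3
(3,1)1 2/3
(3,2)2 2/4
(3,3)2 1/2
(3,5)1 1/3
(3,6)2 2/3
(4,1)1 1/3
(4,2)2 2/3
(4,4)1 2/2
(4,5)1 3/4
(4,6)2 1/3
(5,1)2 1/2
(5,2)2 3/3
(5,3)2 1/2
(5,4)1 2/3
(5,5)1 3/3
(5,6)1 1/2
Sum over 28 agents: 2/2 + 3/3 + 2/3 + 2/3 + 3/3 + 2/2 + 3/3 + 3/4 + 2/4 + 2/3 + 3/4 + 3/3 + 2/3 + 2/4 + 1/2 + 1/3 + 2/3 + 1/3 + 2/3 + 2/2 + 3/4 + 1/3 + 1/2 + 3/3 + 1/2 + 2/3 + 3/3 + 1/2 = 239/12; mean = 239/12 ÷ 28 = 239/336 = 0.711309… → 0.711.

0.711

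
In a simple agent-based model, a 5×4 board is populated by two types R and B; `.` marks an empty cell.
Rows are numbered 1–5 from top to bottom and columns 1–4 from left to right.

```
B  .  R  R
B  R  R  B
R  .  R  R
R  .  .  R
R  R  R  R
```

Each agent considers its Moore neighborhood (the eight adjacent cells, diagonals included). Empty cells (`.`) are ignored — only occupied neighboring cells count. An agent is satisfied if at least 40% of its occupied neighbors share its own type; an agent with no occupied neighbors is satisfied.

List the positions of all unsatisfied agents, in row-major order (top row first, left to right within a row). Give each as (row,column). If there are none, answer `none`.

(2,1), (2,4)

(1,1)B 1/2 ✓
(1,3)R 3/4 ✓
(1,4)R 2/3 ✓
(2,1)B 1/3 ✗
(2,2)R 4/6 ✓
(2,3)R 5/6 ✓
(2,4)B 0/5 ✗
(3,1)R 2/3 ✓
(3,3)R 4/5 ✓
(3,4)R 3/4 ✓
(4,1)R 3/3 ✓
(4,4)R 4/4 ✓
(5,1)R 2/2 ✓
(5,2)R 3/3 ✓
(5,3)R 3/3 ✓
(5,4)R 2/2 ✓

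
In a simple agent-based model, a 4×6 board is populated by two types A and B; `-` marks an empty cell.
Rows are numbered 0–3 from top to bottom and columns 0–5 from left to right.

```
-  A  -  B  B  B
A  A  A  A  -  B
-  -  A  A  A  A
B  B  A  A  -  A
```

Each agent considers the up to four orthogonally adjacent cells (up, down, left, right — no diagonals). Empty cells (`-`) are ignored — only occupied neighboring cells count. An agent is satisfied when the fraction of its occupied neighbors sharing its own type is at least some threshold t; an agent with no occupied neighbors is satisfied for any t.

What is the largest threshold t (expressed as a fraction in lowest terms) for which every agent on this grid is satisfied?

1/2

(0,1)A 1/1
(0,3)B 1/2
(0,4)B 2/2
(0,5)B 2/2
(1,0)A 1/1
(1,1)A 3/3
(1,2)A 3/3
(1,3)A 2/3
(1,5)B 1/2
(2,2)A 3/3
(2,3)A 4/4
(2,4)A 2/2
(2,5)A 2/3
(3,0)B 1/1
(3,1)B 1/2
(3,2)A 2/3
(3,3)A 2/2
(3,5)A 1/1
The smallest same-type fraction is 1/2 at (0,3), which reduces to 1/2. Any threshold above that leaves this agent unsatisfied.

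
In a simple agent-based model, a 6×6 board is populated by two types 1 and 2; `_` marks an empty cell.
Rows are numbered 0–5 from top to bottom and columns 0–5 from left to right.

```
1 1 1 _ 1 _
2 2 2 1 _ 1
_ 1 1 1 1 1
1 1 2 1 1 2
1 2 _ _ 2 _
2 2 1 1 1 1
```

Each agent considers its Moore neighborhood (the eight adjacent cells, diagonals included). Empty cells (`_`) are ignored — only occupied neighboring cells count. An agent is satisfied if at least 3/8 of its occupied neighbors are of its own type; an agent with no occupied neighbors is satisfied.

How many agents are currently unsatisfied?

8

Row 0: (0,0)1 1/3 unhappy · (0,1)1 2/5 ok · (0,2)1 2/4 ok · (0,4)1 2/2 ok
Row 1: (1,0)2 1/4 unhappy · (1,1)2 2/7 unhappy · (1,2)2 1/7 unhappy · (1,3)1 5/6 ok · (1,5)1 3/3 ok
Row 2: (2,1)1 3/7 ok · (2,2)1 5/8 ok · (2,3)1 5/7 ok · (2,4)1 6/7 ok · (2,5)1 3/4 ok
Row 3: (3,0)1 3/4 ok · (3,1)1 4/6 ok · (3,2)2 1/6 unhappy · (3,3)1 4/6 ok · (3,4)1 4/6 ok · (3,5)2 1/4 unhappy
Row 4: (4,0)1 2/5 ok · (4,1)2 3/7 ok · (4,4)2 1/6 unhappy
Row 5: (5,0)2 2/3 ok · (5,1)2 2/4 ok · (5,2)1 1/3 unhappy · (5,3)1 2/3 ok · (5,4)1 2/3 ok · (5,5)1 1/2 ok
Unsatisfied: (0,0), (1,0), (1,1), (1,2), (3,2), (3,5), (4,4), (5,2) — 8 in total.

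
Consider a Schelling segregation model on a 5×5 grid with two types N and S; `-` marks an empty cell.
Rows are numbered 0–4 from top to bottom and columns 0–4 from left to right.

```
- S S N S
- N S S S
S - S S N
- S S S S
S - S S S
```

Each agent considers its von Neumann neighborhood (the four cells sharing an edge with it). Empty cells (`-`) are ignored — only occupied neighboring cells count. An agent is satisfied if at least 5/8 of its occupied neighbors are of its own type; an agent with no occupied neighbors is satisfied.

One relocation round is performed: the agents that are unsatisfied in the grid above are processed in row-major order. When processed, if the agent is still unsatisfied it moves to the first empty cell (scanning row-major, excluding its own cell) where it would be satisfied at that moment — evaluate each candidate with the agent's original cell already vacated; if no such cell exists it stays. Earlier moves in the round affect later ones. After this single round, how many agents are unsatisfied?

4

Initially unsatisfied (in order): (0,1), (0,3), (0,4), (1,1), (2,4).
  (0,1) → (0,0).
  (0,3): no empty cell satisfies it; stays.
  (0,4) → (0,1).
  (1,1): no empty cell satisfies it; stays.
  (2,4): no empty cell satisfies it; stays.
Resulting grid:
S S S N -
- N S S S
S - S S N
- S S S S
S - S S S
Unsatisfied now: (0,3), (1,1), (1,4), (2,4).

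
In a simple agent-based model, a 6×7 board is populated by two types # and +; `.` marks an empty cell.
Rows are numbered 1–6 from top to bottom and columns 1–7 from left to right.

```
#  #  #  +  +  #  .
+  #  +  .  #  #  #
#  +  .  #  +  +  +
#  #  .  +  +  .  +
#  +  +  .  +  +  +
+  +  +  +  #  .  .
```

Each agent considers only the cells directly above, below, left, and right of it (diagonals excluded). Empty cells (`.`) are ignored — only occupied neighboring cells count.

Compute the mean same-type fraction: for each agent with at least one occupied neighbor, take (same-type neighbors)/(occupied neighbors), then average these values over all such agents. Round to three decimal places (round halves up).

(1,1)# 1/2
(1,2)# 3/3
(1,3)# 1/3
(1,4)+ 1/2
(1,5)+ 1/3
(1,6)# 1/2
(2,1)+ 0/3
(2,2)# 1/4
(2,3)+ 0/2
(2,5)# 1/3
(2,6)# 3/4
(2,7)# 1/2
(3,1)# 1/3
(3,2)+ 0/3
(3,4)# 0/2
(3,5)+ 2/4
(3,6)+ 2/3
(3,7)+ 2/3
(4,1)# 3/3
(4,2)# 1/3
(4,4)+ 1/2
(4,5)+ 3/3
(4,7)+ 2/2
(5,1)# 1/3
(5,2)+ 2/4
(5,3)+ 2/2
(5,5)+ 2/3
(5,6)+ 2/2
(5,7)+ 2/2
(6,1)+ 1/2
(6,2)+ 3/3
(6,3)+ 3/3
(6,4)+ 1/2
(6,5)# 0/2
Sum over 34 agents: 1/2 + 3/3 + 1/3 + 1/2 + 1/3 + 1/2 + 0/3 + 1/4 + 0/2 + 1/3 + 3/4 + 1/2 + 1/3 + 0/3 + 0/2 + 2/4 + 2/3 + 2/3 + 3/3 + 1/3 + 1/2 + 3/3 + 2/2 + 1/3 + 2/4 + 2/2 + 2/3 + 2/2 + 2/2 + 1/2 + 3/3 + 3/3 + 1/2 + 0/2 = 37/2; mean = 37/2 ÷ 34 = 37/68 = 0.544117… → 0.544.

0.544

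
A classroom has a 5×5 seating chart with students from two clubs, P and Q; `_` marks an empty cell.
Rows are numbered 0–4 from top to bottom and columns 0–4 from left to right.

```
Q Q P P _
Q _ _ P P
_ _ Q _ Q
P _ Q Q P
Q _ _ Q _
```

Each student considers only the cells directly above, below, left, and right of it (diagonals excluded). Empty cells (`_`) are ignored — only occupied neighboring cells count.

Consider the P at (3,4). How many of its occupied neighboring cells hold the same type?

Occupied neighbors of (3,4): (2,4)=Q, (3,3)=Q.
Same type (P): 0 of 2.

0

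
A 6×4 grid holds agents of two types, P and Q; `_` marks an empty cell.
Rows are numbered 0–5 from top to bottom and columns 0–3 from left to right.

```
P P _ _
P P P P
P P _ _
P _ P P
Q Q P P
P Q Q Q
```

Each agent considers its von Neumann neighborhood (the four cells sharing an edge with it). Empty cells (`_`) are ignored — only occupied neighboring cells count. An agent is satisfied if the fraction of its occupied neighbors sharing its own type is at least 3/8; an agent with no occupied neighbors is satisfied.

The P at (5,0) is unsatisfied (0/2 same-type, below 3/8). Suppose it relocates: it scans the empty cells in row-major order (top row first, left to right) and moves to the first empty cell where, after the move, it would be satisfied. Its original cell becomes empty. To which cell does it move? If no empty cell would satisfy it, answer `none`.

(0,2)

Vacating (5,0). Empty cells in order:
  (0,2): 2/2 same-type → satisfied — stop here.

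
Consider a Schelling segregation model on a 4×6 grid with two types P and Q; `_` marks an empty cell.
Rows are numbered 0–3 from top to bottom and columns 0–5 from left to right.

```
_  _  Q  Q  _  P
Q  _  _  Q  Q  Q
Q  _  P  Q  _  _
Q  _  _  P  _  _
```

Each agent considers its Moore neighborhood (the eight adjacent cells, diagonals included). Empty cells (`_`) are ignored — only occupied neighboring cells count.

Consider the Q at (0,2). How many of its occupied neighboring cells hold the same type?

Occupied neighbors of (0,2): (0,3)=Q, (1,3)=Q.
Same type (Q): 2 of 2.

2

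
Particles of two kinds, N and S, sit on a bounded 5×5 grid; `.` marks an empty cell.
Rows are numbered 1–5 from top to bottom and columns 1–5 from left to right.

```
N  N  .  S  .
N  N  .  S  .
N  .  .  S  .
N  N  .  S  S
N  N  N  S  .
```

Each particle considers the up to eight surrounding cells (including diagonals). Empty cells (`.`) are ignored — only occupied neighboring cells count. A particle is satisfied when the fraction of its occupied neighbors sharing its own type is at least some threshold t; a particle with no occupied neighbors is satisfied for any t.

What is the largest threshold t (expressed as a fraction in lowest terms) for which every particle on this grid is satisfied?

(1,1)N 3/3
(1,2)N 3/3
(1,4)S 1/1
(2,1)N 4/4
(2,2)N 4/4
(2,4)S 2/2
(3,1)N 4/4
(3,4)S 3/3
(4,1)N 4/4
(4,2)N 5/5
(4,4)S 3/4
(4,5)S 3/3
(5,1)N 3/3
(5,2)N 4/4
(5,3)N 2/4
(5,4)S 2/3
The smallest same-type fraction is 2/4 at (5,3), which reduces to 1/2. Any threshold above that leaves this particle unsatisfied.

1/2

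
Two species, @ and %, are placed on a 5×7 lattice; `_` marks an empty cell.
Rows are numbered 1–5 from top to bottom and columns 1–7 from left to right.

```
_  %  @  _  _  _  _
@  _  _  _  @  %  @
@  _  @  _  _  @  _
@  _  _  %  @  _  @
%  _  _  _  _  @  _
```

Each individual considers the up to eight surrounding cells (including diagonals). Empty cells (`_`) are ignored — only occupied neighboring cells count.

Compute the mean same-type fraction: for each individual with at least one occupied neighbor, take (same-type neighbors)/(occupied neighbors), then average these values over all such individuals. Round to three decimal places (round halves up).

(1,2)% 0/2
(1,3)@ 0/1
(2,1)@ 1/2
(2,5)@ 1/2
(2,6)% 0/3
(2,7)@ 1/2
(3,1)@ 2/2
(3,3)@ 0/1
(3,6)@ 4/5
(4,1)@ 1/2
(4,4)% 0/2
(4,5)@ 2/3
(4,7)@ 2/2
(5,1)% 0/1
(5,6)@ 2/2
Sum over 15 individuals: 0/2 + 0/1 + 1/2 + 1/2 + 0/3 + 1/2 + 2/2 + 0/1 + 4/5 + 1/2 + 0/2 + 2/3 + 2/2 + 0/1 + 2/2 = 97/15; mean = 97/15 ÷ 15 = 97/225 = 0.431111… → 0.431.

0.431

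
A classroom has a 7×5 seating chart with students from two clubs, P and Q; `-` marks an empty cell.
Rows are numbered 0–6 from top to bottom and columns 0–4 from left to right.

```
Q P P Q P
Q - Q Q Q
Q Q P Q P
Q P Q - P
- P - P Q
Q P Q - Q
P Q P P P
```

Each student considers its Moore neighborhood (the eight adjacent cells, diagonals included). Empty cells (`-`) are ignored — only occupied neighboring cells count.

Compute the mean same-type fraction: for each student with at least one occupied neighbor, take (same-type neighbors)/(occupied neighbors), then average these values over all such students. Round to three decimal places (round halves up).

(0,0)Q 1/2
(0,1)P 1/4
(0,2)P 1/4
(0,3)Q 3/5
(0,4)P 0/3
(1,0)Q 3/4
(1,2)Q 4/7
(1,3)Q 4/8
(1,4)Q 3/5
(2,0)Q 3/4
(2,1)Q 5/7
(2,2)P 1/6
(2,3)Q 4/7
(2,4)P 1/4
(3,0)Q 2/4
(3,1)P 2/6
(3,2)Q 2/6
(3,4)P 2/4
(4,1)P 2/6
(4,3)P 1/5
(4,4)Q 1/3
(5,0)Q 1/4
(5,1)P 3/6
(5,2)Q 1/6
(5,4)Q 1/4
(6,0)P 1/3
(6,1)Q 2/5
(6,2)P 2/4
(6,3)P 2/4
(6,4)P 1/2
Sum over 30 students: 1/2 + 1/4 + 1/4 + 3/5 + 0/3 + 3/4 + 4/7 + 4/8 + 3/5 + 3/4 + 5/7 + 1/6 + 4/7 + 1/4 + 2/4 + 2/6 + 2/6 + 2/4 + 2/6 + 1/5 + 1/3 + 1/4 + 3/6 + 1/6 + 1/4 + 1/3 + 2/5 + 2/4 + 2/4 + 1/2 = 1737/140; mean = 1737/140 ÷ 30 = 579/1400 = 0.413571… → 0.414.

0.414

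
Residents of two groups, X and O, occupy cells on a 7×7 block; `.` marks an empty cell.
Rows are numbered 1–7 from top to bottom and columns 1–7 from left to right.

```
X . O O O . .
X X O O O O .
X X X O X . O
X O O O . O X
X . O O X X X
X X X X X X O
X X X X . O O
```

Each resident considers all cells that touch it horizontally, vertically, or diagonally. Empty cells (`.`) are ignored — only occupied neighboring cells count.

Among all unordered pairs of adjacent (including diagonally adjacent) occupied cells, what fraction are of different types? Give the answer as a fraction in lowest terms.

13/38

Scan each occupied cell's neighbors to the right and below (and the two forward diagonals) so each pair is counted once.
From row 1: 1 unlike of 13 pairs (running 1/13).
From row 2: 7 unlike of 20 pairs (running 8/33).
From row 3: 11 unlike of 18 pairs (running 19/51).
From row 4: 7 unlike of 17 pairs (running 26/68).
From row 5: 9 unlike of 20 pairs (running 35/88).
From row 6: 4 unlike of 22 pairs (running 39/110).
From row 7: 0 unlike of 4 pairs (running 39/114).
Total adjacent occupied pairs: 114; unlike-type pairs: 39.
39/114 reduces to 13/38.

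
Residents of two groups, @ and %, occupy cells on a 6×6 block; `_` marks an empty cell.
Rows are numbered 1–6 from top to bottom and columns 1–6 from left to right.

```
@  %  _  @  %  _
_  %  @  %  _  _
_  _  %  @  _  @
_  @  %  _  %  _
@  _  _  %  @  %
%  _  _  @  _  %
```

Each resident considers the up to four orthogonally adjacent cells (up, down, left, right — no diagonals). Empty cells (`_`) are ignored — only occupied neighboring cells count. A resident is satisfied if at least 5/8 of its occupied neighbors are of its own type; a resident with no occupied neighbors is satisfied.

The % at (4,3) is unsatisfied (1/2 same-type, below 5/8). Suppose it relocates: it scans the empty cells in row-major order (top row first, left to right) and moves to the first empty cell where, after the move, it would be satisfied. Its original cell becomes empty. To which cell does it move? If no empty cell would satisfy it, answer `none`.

Vacating (4,3). Empty cells in order:
  (1,3): 1/3 same-type → still unsatisfied.
  (1,6): 1/1 same-type → satisfied — stop here.

(1,6)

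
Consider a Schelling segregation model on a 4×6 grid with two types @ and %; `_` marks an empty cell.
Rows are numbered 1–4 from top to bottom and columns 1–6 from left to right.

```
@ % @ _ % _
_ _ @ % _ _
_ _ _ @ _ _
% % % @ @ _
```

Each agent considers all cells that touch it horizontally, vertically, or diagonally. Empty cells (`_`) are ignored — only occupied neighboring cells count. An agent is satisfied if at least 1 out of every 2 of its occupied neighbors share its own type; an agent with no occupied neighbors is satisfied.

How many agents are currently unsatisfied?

5

(1,1)@ 0/1 ✗
(1,2)% 0/3 ✗
(1,3)@ 1/3 ✗
(1,5)% 1/1 ✓
(2,3)@ 2/4 ✓
(2,4)% 1/4 ✗
(3,4)@ 3/5 ✓
(4,1)% 1/1 ✓
(4,2)% 2/2 ✓
(4,3)% 1/3 ✗
(4,4)@ 2/3 ✓
(4,5)@ 2/2 ✓
Unsatisfied: (1,1), (1,2), (1,3), (2,4), (4,3) — 5 in total.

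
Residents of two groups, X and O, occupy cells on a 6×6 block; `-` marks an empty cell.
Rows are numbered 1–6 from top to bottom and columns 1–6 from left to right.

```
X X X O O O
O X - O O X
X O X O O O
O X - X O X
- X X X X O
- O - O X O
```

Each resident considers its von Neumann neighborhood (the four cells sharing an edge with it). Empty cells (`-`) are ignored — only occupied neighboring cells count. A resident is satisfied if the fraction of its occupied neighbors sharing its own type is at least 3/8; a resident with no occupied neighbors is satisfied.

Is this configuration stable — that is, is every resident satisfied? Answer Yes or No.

No

(1,1)X 1/2 satisfied
(1,2)X 3/3 satisfied
(1,3)X 1/2 satisfied
(1,4)O 2/3 satisfied
(1,5)O 3/3 satisfied
(1,6)O 1/2 satisfied
(2,1)O 0/3 not
(2,2)X 1/3 not
(2,4)O 3/3 satisfied
(2,5)O 3/4 satisfied
(2,6)X 0/3 not
(3,1)X 0/3 not
(3,2)O 0/4 not
(3,3)X 0/2 not
(3,4)O 2/4 satisfied
(3,5)O 4/4 satisfied
(3,6)O 1/3 not
(4,1)O 0/2 not
(4,2)X 1/3 not
(4,4)X 1/3 not
(4,5)O 1/4 not
(4,6)X 0/3 not
(5,2)X 2/3 satisfied
(5,3)X 2/2 satisfied
(5,4)X 3/4 satisfied
(5,5)X 2/4 satisfied
(5,6)O 1/3 not
(6,2)O 0/1 not
(6,4)O 0/2 not
(6,5)X 1/3 not
(6,6)O 1/2 satisfied
For instance (2,1) has only 0/3 same-type neighbors, below 3/8.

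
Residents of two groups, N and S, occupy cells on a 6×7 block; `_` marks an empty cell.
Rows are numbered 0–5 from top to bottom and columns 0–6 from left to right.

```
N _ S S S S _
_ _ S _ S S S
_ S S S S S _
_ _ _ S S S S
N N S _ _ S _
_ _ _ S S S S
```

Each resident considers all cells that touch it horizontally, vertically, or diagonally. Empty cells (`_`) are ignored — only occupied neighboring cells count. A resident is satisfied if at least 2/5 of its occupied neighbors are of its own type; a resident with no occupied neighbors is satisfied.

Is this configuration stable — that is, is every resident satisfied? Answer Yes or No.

Yes

Row 0: (0,0)N 0/0 ✓ · (0,2)S 2/2 ✓ · (0,3)S 4/4 ✓ · (0,4)S 4/4 ✓ · (0,5)S 4/4 ✓
Row 1: (1,2)S 5/5 ✓ · (1,4)S 7/7 ✓ · (1,5)S 6/6 ✓ · (1,6)S 3/3 ✓
Row 2: (2,1)S 2/2 ✓ · (2,2)S 4/4 ✓ · (2,3)S 6/6 ✓ · (2,4)S 7/7 ✓ · (2,5)S 7/7 ✓
Row 3: (3,3)S 5/5 ✓ · (3,4)S 6/6 ✓ · (3,5)S 5/5 ✓ · (3,6)S 3/3 ✓
Row 4: (4,0)N 1/1 ✓ · (4,1)N 1/2 ✓ · (4,2)S 2/3 ✓ · (4,5)S 6/6 ✓
Row 5: (5,3)S 2/2 ✓ · (5,4)S 3/3 ✓ · (5,5)S 3/3 ✓ · (5,6)S 2/2 ✓
All meet the threshold, so the configuration is stable.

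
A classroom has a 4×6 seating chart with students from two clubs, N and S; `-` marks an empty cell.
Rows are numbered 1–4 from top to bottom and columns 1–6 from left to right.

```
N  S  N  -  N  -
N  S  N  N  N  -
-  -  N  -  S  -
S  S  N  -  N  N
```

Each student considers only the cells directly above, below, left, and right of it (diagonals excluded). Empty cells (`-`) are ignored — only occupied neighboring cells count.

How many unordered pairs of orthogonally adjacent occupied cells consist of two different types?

7

Scan each occupied cell's neighbors to the right and below so each pair is counted once.
Row 1: N(1,1)–S(1,2)≠ N(1,1)–N(2,1)= S(1,2)–N(1,3)≠ S(1,2)–S(2,2)= N(1,3)–N(2,3)= N(1,5)–N(2,5)=  → 2/6 unlike.
Row 2: N(2,1)–S(2,2)≠ S(2,2)–N(2,3)≠ N(2,3)–N(2,4)= N(2,3)–N(3,3)= N(2,4)–N(2,5)= N(2,5)–S(3,5)≠  → 3/6 unlike.
Row 3: N(3,3)–N(4,3)= S(3,5)–N(4,5)≠  → 1/2 unlike.
Row 4: S(4,1)–S(4,2)= S(4,2)–N(4,3)≠ N(4,5)–N(4,6)=  → 1/3 unlike.
Total adjacent occupied pairs: 17; unlike-type pairs: 7.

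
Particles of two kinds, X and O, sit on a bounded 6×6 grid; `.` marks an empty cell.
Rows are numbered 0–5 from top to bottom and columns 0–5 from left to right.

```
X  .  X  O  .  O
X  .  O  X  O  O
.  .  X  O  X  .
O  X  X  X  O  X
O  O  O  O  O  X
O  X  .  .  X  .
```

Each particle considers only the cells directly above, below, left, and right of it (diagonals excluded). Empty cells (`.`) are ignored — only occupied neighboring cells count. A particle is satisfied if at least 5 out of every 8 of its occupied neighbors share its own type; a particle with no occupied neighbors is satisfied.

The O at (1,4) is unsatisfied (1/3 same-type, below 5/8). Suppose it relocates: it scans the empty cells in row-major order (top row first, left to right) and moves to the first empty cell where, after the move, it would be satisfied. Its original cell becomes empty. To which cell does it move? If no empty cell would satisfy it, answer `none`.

(0,4)

Vacating (1,4). Empty cells in order:
  (0,1): 0/2 same-type → still unsatisfied.
  (0,4): 2/2 same-type → satisfied — stop here.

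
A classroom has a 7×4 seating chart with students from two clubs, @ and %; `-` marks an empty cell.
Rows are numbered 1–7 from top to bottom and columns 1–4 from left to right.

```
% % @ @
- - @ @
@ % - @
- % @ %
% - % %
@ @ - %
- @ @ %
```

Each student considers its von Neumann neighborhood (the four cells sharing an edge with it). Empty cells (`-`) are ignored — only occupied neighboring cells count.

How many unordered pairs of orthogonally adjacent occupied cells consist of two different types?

Scan each occupied cell's neighbors to the right and below so each pair is counted once.
Row 1: %(1,1)–%(1,2)= %(1,2)–@(1,3)≠ @(1,3)–@(1,4)= @(1,3)–@(2,3)= @(1,4)–@(2,4)=  → 1/5 unlike.
Row 2: @(2,3)–@(2,4)= @(2,4)–@(3,4)=  → 0/2 unlike.
Row 3: @(3,1)–%(3,2)≠ %(3,2)–%(4,2)= @(3,4)–%(4,4)≠  → 2/3 unlike.
Row 4: %(4,2)–@(4,3)≠ @(4,3)–%(4,4)≠ @(4,3)–%(5,3)≠ %(4,4)–%(5,4)=  → 3/4 unlike.
Row 5: %(5,1)–@(6,1)≠ %(5,3)–%(5,4)= %(5,4)–%(6,4)=  → 1/3 unlike.
Row 6: @(6,1)–@(6,2)= @(6,2)–@(7,2)= %(6,4)–%(7,4)=  → 0/3 unlike.
Row 7: @(7,2)–@(7,3)= @(7,3)–%(7,4)≠  → 1/2 unlike.
Total adjacent occupied pairs: 22; unlike-type pairs: 8.

8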